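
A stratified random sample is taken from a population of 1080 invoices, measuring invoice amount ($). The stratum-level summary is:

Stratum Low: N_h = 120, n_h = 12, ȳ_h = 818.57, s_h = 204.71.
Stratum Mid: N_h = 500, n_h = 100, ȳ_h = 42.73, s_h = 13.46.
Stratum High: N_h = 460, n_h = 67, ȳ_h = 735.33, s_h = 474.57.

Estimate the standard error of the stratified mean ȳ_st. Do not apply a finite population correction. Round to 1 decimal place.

V̂(ȳ_st) = Σ W_h² s_h²/n_h, with W_h = N_h/N and N = 1080:
  stratum Low: (120/1080)²·204.71²/12 = 43.1134
  stratum Mid: (500/1080)²·13.46²/100 = 0.388314
  stratum High: (460/1080)²·474.57²/67 = 609.809
V̂(ȳ_st) = 653.311
SE(ȳ_st) = √653.311 = 25.5599

SE(ȳ_st) ≈ 25.6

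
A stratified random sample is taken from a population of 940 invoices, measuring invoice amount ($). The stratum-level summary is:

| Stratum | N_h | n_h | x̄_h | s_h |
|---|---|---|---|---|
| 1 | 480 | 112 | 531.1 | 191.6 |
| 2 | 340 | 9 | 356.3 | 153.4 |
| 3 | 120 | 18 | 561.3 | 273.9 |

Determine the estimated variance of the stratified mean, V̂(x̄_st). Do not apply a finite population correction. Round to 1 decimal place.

V̂(x̄_st) = Σ W_h² s_h²/n_h, with W_h = N_h/N and N = 940:
  stratum 1: (480/940)²·191.6²/112 = 85.4673
  stratum 2: (340/940)²·153.4²/9 = 342.066
  stratum 3: (120/940)²·273.9²/18 = 67.9232
V̂(x̄_st) = 495.457

V̂(x̄_st) ≈ 495.5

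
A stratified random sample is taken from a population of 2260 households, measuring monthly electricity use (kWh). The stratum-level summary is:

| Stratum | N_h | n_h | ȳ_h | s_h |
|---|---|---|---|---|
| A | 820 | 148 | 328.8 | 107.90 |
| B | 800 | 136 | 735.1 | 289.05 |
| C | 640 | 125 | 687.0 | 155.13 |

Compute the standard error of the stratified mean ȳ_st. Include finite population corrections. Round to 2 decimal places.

SE(ȳ_st) ≈ 9.21

V̂(ȳ_st) = Σ W_h² (1 − n_h/N_h) s_h²/n_h, with W_h = N_h/N and N = 2260:
  stratum A: (820/2260)²·(1 − 148/820)·107.90²/148 = 8.48687
  stratum B: (800/2260)²·(1 − 136/800)·289.05²/136 = 63.8923
  stratum C: (640/2260)²·(1 − 125/640)·155.13²/125 = 12.4237
V̂(ȳ_st) = 84.8029
SE(ȳ_st) = √84.8029 = 9.20885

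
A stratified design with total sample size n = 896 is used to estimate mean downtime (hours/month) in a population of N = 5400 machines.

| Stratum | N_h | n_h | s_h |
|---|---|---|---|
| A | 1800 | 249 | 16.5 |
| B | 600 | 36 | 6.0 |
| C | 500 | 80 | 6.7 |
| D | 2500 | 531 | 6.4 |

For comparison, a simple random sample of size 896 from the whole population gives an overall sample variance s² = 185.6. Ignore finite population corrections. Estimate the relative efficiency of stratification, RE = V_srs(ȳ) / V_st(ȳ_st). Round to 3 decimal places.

RE ≈ 1.335

V̂(ȳ_st) = Σ W_h² s_h²/n_h, with W_h = N_h/N and N = 5400:
  stratum A: (1800/5400)²·16.5²/249 = 0.121486
  stratum B: (600/5400)²·6.0²/36 = 0.0123457
  stratum C: (500/5400)²·6.7²/80 = 0.00481074
  stratum D: (2500/5400)²·6.4²/531 = 0.0165332
V_st = 0.155176
V_srs = s²/n = 185.6/896 = 0.207143
Relative efficiency = V_srs / V_st = 0.207143/0.155176 = 1.3349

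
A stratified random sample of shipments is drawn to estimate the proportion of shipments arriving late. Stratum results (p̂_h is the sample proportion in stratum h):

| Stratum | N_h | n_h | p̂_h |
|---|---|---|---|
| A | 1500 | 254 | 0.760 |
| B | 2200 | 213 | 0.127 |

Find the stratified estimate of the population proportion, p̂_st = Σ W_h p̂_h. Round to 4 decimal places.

N = 3700; stratum weights W_h = N_h/N.
p̂_st = Σ W_h p̂_h = (1500·0.760 + 2200·0.127)/3700 = 0.38362

p̂_st ≈ 0.3836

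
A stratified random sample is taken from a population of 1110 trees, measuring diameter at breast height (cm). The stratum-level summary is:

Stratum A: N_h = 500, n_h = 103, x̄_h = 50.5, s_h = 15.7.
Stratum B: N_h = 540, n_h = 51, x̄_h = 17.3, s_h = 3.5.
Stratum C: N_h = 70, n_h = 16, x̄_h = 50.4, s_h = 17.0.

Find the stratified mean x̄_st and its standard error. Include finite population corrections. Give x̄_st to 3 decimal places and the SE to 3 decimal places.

x̄_st = Σ W_h x̄_h = (500·50.5 + 540·17.3 + 70·50.4)/1110 = 34.34234
V̂(x̄_st) = Σ W_h² (1 − n_h/N_h) s_h²/n_h, with W_h = N_h/N and N = 1110:
  stratum A: (500/1110)²·(1 − 103/500)·15.7²/103 = 0.385546
  stratum B: (540/1110)²·(1 − 51/540)·3.5²/51 = 0.0514781
  stratum C: (70/1110)²·(1 − 16/70)·17.0²/16 = 0.0554145
V̂(x̄_st) = 0.492439
SE(x̄_st) = √0.492439 = 0.70174

x̄_st ≈ 34.342, SE ≈ 0.702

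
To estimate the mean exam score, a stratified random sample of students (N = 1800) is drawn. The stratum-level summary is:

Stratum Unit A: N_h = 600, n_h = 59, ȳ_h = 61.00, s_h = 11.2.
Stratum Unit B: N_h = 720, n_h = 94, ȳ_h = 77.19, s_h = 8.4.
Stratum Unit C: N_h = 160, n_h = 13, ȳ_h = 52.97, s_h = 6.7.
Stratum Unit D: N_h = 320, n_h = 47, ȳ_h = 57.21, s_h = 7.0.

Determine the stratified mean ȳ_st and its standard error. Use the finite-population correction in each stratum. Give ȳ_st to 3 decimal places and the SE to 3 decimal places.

ȳ_st = Σ W_h ȳ_h = (600·61.00 + 720·77.19 + 160·52.97 + 320·57.21)/1800 = 66.08844
V̂(ȳ_st) = Σ W_h² (1 − n_h/N_h) s_h²/n_h, with W_h = N_h/N and N = 1800:
  stratum Unit A: (600/1800)²·(1 − 59/600)·11.2²/59 = 0.213004
  stratum Unit B: (720/1800)²·(1 − 94/720)·8.4²/94 = 0.104422
  stratum Unit C: (160/1800)²·(1 − 13/160)·6.7²/13 = 0.0250668
  stratum Unit D: (320/1800)²·(1 − 47/320)·7.0²/47 = 0.0281103
V̂(ȳ_st) = 0.370603
SE(ȳ_st) = √0.370603 = 0.608772

ȳ_st ≈ 66.088, SE ≈ 0.609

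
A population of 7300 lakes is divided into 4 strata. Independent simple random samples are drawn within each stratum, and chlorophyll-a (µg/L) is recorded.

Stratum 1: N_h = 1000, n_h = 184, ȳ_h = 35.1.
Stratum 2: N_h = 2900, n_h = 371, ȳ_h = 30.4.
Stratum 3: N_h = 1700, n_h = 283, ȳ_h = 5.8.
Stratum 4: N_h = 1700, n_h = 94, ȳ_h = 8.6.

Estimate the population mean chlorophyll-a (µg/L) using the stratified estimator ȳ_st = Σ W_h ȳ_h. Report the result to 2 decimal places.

ȳ_st ≈ 20.24

N = Σ N_h = 7300. Stratum weights W_h = N_h/N.
ȳ_st = (1000·35.1 + 2900·30.4 + 1700·5.8 + 1700·8.6) / 7300 = 20.2384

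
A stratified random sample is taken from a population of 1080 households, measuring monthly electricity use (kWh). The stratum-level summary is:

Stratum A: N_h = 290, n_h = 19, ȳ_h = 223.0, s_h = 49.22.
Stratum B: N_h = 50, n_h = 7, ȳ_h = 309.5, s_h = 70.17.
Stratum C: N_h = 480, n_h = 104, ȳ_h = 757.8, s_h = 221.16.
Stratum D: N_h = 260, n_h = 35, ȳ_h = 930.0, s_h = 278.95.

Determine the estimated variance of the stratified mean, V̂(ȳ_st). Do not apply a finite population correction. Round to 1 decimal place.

V̂(ȳ_st) ≈ 232.5

V̂(ȳ_st) = Σ W_h² s_h²/n_h, with W_h = N_h/N and N = 1080:
  stratum A: (290/1080)²·49.22²/19 = 9.19344
  stratum B: (50/1080)²·70.17²/7 = 1.50764
  stratum C: (480/1080)²·221.16²/104 = 92.8998
  stratum D: (260/1080)²·278.95²/35 = 128.85
V̂(ȳ_st) = 232.451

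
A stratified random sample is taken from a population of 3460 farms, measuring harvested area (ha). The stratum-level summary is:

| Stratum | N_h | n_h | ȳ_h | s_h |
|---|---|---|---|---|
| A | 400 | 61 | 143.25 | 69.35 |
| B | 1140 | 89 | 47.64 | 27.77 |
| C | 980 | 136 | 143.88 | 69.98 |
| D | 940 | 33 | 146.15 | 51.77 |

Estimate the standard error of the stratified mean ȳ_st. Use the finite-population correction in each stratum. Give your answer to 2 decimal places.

V̂(ȳ_st) = Σ W_h² (1 − n_h/N_h) s_h²/n_h, with W_h = N_h/N and N = 3460:
  stratum A: (400/3460)²·(1 − 61/400)·69.35²/61 = 0.893039
  stratum B: (1140/3460)²·(1 − 89/1140)·27.77²/89 = 0.867196
  stratum C: (980/3460)²·(1 − 136/980)·69.98²/136 = 2.48786
  stratum D: (940/3460)²·(1 − 33/940)·51.77²/33 = 5.78396
V̂(ȳ_st) = 10.0321
SE(ȳ_st) = √10.0321 = 3.16734

SE(ȳ_st) ≈ 3.17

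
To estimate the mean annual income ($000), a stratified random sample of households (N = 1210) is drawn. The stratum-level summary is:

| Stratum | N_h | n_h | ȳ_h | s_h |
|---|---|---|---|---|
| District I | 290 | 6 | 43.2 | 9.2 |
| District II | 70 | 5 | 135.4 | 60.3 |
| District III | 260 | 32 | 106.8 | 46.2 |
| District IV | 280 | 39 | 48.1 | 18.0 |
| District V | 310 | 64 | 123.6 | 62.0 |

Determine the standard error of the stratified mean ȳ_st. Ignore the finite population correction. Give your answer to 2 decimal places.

V̂(ȳ_st) = Σ W_h² s_h²/n_h, with W_h = N_h/N and N = 1210:
  stratum District I: (290/1210)²·9.2²/6 = 0.810307
  stratum District II: (70/1210)²·60.3²/5 = 2.43383
  stratum District III: (260/1210)²·46.2²/32 = 3.07971
  stratum District IV: (280/1210)²·18.0²/39 = 0.444862
  stratum District V: (310/1210)²·62.0²/64 = 3.94236
V̂(ȳ_st) = 10.7111
SE(ȳ_st) = √10.7111 = 3.27278

SE(ȳ_st) ≈ 3.27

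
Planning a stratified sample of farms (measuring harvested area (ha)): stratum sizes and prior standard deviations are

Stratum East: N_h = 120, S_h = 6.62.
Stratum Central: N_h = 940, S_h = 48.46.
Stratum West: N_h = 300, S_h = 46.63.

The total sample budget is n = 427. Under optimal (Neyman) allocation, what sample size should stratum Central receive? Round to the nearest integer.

322

Neyman allocation: n_h = n · N_h S_h / Σ N_i S_i, with n = 427.
  stratum East: N_h·S_h = 120·6.62 = 794.40
  stratum Central: N_h·S_h = 940·48.46 = 45552.40
  stratum West: N_h·S_h = 300·46.63 = 13989.00
Σ N_h S_h = 60335.80
n for stratum Central = 427·45552.40/60335.80 = 322.377 → 322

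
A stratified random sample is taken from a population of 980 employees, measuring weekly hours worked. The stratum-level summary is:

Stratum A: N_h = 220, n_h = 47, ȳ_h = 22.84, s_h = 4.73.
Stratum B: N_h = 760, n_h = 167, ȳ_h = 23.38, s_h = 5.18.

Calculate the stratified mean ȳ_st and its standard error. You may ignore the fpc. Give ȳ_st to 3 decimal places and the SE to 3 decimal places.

ȳ_st = Σ W_h ȳ_h = (220·22.84 + 760·23.38)/980 = 23.25878
V̂(ȳ_st) = Σ W_h² s_h²/n_h, with W_h = N_h/N and N = 980:
  stratum A: (220/980)²·4.73²/47 = 0.0239893
  stratum B: (760/980)²·5.18²/167 = 0.0966314
V̂(ȳ_st) = 0.120621
SE(ȳ_st) = √0.120621 = 0.347305

ȳ_st ≈ 23.259, SE ≈ 0.347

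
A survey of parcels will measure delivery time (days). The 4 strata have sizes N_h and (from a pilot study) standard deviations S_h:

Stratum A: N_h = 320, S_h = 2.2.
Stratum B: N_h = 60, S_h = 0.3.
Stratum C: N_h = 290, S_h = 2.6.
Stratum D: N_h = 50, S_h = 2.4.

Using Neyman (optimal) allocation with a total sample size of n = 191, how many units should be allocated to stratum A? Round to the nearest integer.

84

Neyman allocation: n_h = n · N_h S_h / Σ N_i S_i, with n = 191.
  stratum A: N_h·S_h = 320·2.2 = 704.00
  stratum B: N_h·S_h = 60·0.3 = 18.00
  stratum C: N_h·S_h = 290·2.6 = 754.00
  stratum D: N_h·S_h = 50·2.4 = 120.00
Σ N_h S_h = 1596.00
n for stratum A = 191·704.00/1596.00 = 84.251 → 84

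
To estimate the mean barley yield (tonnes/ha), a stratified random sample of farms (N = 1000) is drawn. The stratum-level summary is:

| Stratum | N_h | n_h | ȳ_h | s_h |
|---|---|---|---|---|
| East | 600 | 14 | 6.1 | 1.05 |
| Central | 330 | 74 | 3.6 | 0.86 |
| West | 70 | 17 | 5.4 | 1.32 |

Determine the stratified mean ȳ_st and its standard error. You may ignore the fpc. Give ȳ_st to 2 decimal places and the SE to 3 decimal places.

ȳ_st = Σ W_h ȳ_h = (600·6.1 + 330·3.6 + 70·5.4)/1000 = 5.22600
V̂(ȳ_st) = Σ W_h² s_h²/n_h, with W_h = N_h/N and N = 1000:
  stratum East: (600/1000)²·1.05²/14 = 0.02835
  stratum Central: (330/1000)²·0.86²/74 = 0.00108841
  stratum West: (70/1000)²·1.32²/17 = 0.000502221
V̂(ȳ_st) = 0.0299406
SE(ȳ_st) = √0.0299406 = 0.173034

ȳ_st ≈ 5.23, SE ≈ 0.173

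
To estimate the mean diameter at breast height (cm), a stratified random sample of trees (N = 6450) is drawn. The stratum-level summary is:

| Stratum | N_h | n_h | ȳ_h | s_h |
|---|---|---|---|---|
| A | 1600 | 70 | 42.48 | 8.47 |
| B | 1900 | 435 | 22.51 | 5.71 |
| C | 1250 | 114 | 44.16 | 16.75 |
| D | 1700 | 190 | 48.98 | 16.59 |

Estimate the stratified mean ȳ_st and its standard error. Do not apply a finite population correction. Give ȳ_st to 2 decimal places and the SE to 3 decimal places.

ȳ_st = Σ W_h ȳ_h = (1600·42.48 + 1900·22.51 + 1250·44.16 + 1700·48.98)/6450 = 38.63612
V̂(ȳ_st) = Σ W_h² s_h²/n_h, with W_h = N_h/N and N = 6450:
  stratum A: (1600/6450)²·8.47²/70 = 0.0630651
  stratum B: (1900/6450)²·5.71²/435 = 0.00650385
  stratum C: (1250/6450)²·16.75²/114 = 0.0924326
  stratum D: (1700/6450)²·16.59²/190 = 0.100628
V̂(ȳ_st) = 0.262629
SE(ȳ_st) = √0.262629 = 0.512474

ȳ_st ≈ 38.64, SE ≈ 0.512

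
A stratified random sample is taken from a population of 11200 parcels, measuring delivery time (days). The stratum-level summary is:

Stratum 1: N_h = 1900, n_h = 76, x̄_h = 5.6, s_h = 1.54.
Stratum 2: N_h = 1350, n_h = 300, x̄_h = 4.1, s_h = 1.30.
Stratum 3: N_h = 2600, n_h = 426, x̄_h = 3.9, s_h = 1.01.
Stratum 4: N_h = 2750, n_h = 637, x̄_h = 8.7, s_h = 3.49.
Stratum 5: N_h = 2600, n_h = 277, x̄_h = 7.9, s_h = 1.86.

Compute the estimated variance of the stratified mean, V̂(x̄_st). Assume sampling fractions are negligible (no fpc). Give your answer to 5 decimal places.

V̂(x̄_st) ≈ 0.00293

V̂(x̄_st) = Σ W_h² s_h²/n_h, with W_h = N_h/N and N = 11200:
  stratum 1: (1900/11200)²·1.54²/76 = 0.000898047
  stratum 2: (1350/11200)²·1.30²/300 = 8.18459e-05
  stratum 3: (2600/11200)²·1.01²/426 = 0.000129046
  stratum 4: (2750/11200)²·3.49²/637 = 0.00115276
  stratum 5: (2600/11200)²·1.86²/277 = 0.000673065
V̂(x̄_st) = 0.00293477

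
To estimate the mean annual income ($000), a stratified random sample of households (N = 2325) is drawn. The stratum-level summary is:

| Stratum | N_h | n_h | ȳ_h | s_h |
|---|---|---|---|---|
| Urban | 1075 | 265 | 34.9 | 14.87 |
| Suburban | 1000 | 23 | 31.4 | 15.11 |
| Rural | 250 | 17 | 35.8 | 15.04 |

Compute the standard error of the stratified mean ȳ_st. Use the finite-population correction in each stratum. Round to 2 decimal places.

V̂(ȳ_st) = Σ W_h² (1 − n_h/N_h) s_h²/n_h, with W_h = N_h/N and N = 2325:
  stratum Urban: (1075/2325)²·(1 − 265/1075)·14.87²/265 = 0.134408
  stratum Suburban: (1000/2325)²·(1 − 23/1000)·15.11²/23 = 1.79411
  stratum Rural: (250/2325)²·(1 − 17/250)·15.04²/17 = 0.143383
V̂(ȳ_st) = 2.0719
SE(ȳ_st) = √2.0719 = 1.43941

SE(ȳ_st) ≈ 1.44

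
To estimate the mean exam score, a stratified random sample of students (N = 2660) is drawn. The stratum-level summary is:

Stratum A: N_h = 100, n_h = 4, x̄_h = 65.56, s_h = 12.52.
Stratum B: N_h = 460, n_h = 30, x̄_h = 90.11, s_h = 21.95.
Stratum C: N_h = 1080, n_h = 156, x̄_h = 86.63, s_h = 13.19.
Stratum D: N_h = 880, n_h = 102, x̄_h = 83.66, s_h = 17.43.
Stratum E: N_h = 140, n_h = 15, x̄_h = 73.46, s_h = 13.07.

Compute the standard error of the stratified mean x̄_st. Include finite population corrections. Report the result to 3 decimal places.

V̂(x̄_st) = Σ W_h² (1 − n_h/N_h) s_h²/n_h, with W_h = N_h/N and N = 2660:
  stratum A: (100/2660)²·(1 − 4/100)·12.52²/4 = 0.0531688
  stratum B: (460/2660)²·(1 − 30/460)·21.95²/30 = 0.448963
  stratum C: (1080/2660)²·(1 − 156/1080)·13.19²/156 = 0.157289
  stratum D: (880/2660)²·(1 − 102/880)·17.43²/102 = 0.2882
  stratum E: (140/2660)²·(1 − 15/140)·13.07²/15 = 0.0281666
V̂(x̄_st) = 0.975787
SE(x̄_st) = √0.975787 = 0.987819

SE(x̄_st) ≈ 0.988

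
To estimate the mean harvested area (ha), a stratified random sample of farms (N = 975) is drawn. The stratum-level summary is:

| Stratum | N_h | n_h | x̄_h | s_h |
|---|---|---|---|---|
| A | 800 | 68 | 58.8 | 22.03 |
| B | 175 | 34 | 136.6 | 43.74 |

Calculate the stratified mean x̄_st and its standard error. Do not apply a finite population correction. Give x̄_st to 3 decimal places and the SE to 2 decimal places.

x̄_st ≈ 72.764, SE ≈ 2.57

x̄_st = Σ W_h x̄_h = (800·58.8 + 175·136.6)/975 = 72.76410
V̂(x̄_st) = Σ W_h² s_h²/n_h, with W_h = N_h/N and N = 975:
  stratum A: (800/975)²·22.03²/68 = 4.80497
  stratum B: (175/975)²·43.74²/34 = 1.81278
V̂(x̄_st) = 6.61775
SE(x̄_st) = √6.61775 = 2.5725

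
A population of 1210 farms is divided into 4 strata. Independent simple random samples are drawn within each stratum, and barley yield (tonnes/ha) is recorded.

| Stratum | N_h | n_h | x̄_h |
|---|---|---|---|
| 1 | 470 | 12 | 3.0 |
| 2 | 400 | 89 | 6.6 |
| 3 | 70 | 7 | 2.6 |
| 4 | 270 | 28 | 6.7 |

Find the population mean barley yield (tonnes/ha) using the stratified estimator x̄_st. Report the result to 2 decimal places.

N = Σ N_h = 1210. Stratum weights W_h = N_h/N.
x̄_st = (470·3.0 + 400·6.6 + 70·2.6 + 270·6.7) / 1210 = 4.9926

x̄_st ≈ 4.99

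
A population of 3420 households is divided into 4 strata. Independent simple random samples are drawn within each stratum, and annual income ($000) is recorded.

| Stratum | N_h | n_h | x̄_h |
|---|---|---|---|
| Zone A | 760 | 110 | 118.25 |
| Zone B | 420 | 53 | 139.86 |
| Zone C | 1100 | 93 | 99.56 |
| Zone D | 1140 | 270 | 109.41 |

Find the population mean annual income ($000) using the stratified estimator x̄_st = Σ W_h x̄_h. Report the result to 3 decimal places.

x̄_st ≈ 111.946

N = Σ N_h = 3420. Stratum weights W_h = N_h/N.
x̄_st = (760·118.25 + 420·139.86 + 1100·99.56 + 1140·109.41) / 3420 = 111.94579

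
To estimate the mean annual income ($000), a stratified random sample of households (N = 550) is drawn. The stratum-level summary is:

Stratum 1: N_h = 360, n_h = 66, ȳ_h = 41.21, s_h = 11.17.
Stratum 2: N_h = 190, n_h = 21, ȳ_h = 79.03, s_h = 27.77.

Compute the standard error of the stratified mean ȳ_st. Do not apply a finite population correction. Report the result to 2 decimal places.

V̂(ȳ_st) = Σ W_h² s_h²/n_h, with W_h = N_h/N and N = 550:
  stratum 1: (360/550)²·11.17²/66 = 0.80992
  stratum 2: (190/550)²·27.77²/21 = 4.38242
V̂(ȳ_st) = 5.19234
SE(ȳ_st) = √5.19234 = 2.27867

SE(ȳ_st) ≈ 2.28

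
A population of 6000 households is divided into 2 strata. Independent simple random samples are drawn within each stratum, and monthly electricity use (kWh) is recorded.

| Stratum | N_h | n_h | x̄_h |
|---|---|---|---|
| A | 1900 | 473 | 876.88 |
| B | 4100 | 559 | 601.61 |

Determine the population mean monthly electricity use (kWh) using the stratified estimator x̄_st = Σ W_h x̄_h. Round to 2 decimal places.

x̄_st ≈ 688.78

N = Σ N_h = 6000. Stratum weights W_h = N_h/N.
x̄_st = (1900·876.88 + 4100·601.61) / 6000 = 688.7788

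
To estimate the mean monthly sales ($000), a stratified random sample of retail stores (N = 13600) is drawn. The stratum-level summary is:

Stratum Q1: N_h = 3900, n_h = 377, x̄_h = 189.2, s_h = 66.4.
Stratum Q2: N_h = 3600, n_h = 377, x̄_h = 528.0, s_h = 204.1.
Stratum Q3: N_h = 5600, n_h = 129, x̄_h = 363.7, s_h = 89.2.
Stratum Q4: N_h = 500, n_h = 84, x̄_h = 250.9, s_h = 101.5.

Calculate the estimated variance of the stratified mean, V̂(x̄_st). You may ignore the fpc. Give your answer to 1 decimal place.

V̂(x̄_st) ≈ 19.3

V̂(x̄_st) = Σ W_h² s_h²/n_h, with W_h = N_h/N and N = 13600:
  stratum Q1: (3900/13600)²·66.4²/377 = 0.961715
  stratum Q2: (3600/13600)²·204.1²/377 = 7.74233
  stratum Q3: (5600/13600)²·89.2²/129 = 10.4577
  stratum Q4: (500/13600)²·101.5²/84 = 0.165773
V̂(x̄_st) = 19.3276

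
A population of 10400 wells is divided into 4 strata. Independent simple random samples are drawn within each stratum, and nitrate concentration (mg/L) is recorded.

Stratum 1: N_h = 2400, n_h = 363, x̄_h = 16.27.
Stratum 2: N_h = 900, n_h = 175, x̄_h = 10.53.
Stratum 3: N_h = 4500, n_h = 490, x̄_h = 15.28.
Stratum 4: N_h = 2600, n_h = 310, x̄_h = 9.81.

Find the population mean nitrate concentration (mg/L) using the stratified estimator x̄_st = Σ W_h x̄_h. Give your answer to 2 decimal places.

x̄_st ≈ 13.73

N = Σ N_h = 10400. Stratum weights W_h = N_h/N.
x̄_st = (2400·16.27 + 900·10.53 + 4500·15.28 + 2600·9.81) / 10400 = 13.7299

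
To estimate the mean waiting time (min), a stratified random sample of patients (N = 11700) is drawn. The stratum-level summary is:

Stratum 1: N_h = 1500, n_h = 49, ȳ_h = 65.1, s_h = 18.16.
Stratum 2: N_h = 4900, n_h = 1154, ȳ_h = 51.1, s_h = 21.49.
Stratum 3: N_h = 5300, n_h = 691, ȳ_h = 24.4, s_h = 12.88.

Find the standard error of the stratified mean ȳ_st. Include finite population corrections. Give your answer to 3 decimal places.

SE(ȳ_st) ≈ 0.451

V̂(ȳ_st) = Σ W_h² (1 − n_h/N_h) s_h²/n_h, with W_h = N_h/N and N = 11700:
  stratum 1: (1500/11700)²·(1 − 49/1500)·18.16²/49 = 0.10701
  stratum 2: (4900/11700)²·(1 − 1154/4900)·21.49²/1154 = 0.053661
  stratum 3: (5300/11700)²·(1 − 691/5300)·12.88²/691 = 0.0428415
V̂(ȳ_st) = 0.203512
SE(ȳ_st) = √0.203512 = 0.451123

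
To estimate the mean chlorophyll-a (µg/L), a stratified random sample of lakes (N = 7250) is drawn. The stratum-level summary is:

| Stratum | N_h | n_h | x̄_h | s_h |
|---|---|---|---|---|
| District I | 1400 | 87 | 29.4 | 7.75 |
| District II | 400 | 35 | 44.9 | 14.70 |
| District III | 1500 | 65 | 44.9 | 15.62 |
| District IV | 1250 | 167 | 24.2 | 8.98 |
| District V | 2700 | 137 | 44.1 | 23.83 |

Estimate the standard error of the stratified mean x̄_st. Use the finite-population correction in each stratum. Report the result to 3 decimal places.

SE(x̄_st) ≈ 0.868

V̂(x̄_st) = Σ W_h² (1 − n_h/N_h) s_h²/n_h, with W_h = N_h/N and N = 7250:
  stratum District I: (1400/7250)²·(1 − 87/1400)·7.75²/87 = 0.0241435
  stratum District II: (400/7250)²·(1 − 35/400)·14.70²/35 = 0.0171492
  stratum District III: (1500/7250)²·(1 − 65/1500)·15.62²/65 = 0.153715
  stratum District IV: (1250/7250)²·(1 − 167/1250)·8.98²/167 = 0.0124365
  stratum District V: (2700/7250)²·(1 − 137/2700)·23.83²/137 = 0.545712
V̂(x̄_st) = 0.753157
SE(x̄_st) = √0.753157 = 0.867846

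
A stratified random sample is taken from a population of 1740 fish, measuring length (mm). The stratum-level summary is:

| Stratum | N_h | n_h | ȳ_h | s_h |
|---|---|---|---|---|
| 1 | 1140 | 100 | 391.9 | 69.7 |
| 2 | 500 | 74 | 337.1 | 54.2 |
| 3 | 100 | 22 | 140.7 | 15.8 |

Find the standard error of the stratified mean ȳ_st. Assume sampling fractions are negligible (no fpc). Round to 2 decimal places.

V̂(ȳ_st) = Σ W_h² s_h²/n_h, with W_h = N_h/N and N = 1740:
  stratum 1: (1140/1740)²·69.7²/100 = 20.8534
  stratum 2: (500/1740)²·54.2²/74 = 3.278
  stratum 3: (100/1740)²·15.8²/22 = 0.0374794
V̂(ȳ_st) = 24.1689
SE(ȳ_st) = √24.1689 = 4.91618

SE(ȳ_st) ≈ 4.92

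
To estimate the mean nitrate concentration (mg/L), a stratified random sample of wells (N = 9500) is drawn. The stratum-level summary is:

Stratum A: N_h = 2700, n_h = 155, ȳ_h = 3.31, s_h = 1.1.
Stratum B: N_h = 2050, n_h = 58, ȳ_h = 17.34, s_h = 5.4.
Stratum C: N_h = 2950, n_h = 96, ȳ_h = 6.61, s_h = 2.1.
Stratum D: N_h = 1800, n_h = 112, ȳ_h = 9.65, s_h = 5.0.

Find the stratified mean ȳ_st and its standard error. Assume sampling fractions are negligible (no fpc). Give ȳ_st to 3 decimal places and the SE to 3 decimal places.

ȳ_st = Σ W_h ȳ_h = (2700·3.31 + 2050·17.34 + 2950·6.61 + 1800·9.65)/9500 = 8.56353
V̂(ȳ_st) = Σ W_h² s_h²/n_h, with W_h = N_h/N and N = 9500:
  stratum A: (2700/9500)²·1.1²/155 = 0.000630571
  stratum B: (2050/9500)²·5.4²/58 = 0.023411
  stratum C: (2950/9500)²·2.1²/96 = 0.0044296
  stratum D: (1800/9500)²·5.0²/112 = 0.00801345
V̂(ȳ_st) = 0.0364846
SE(ȳ_st) = √0.0364846 = 0.191009

ȳ_st ≈ 8.564, SE ≈ 0.191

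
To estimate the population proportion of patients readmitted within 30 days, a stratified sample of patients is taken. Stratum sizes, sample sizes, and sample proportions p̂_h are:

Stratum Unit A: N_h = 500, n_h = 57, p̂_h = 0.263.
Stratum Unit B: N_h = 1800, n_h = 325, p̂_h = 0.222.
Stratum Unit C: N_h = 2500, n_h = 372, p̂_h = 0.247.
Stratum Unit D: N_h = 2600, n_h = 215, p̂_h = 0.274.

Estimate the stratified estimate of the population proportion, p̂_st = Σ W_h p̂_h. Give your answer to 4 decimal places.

p̂_st ≈ 0.2515

N = 7400; stratum weights W_h = N_h/N.
p̂_st = Σ W_h p̂_h = (500·0.263 + 1800·0.222 + 2500·0.247 + 2600·0.274)/7400 = 0.25149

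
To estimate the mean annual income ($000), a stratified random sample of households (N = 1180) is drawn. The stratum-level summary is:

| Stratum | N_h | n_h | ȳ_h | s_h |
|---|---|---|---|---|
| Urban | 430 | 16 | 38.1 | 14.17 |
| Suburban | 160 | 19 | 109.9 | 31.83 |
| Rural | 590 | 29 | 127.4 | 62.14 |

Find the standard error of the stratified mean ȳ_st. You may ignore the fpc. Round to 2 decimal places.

SE(ȳ_st) ≈ 5.99

V̂(ȳ_st) = Σ W_h² s_h²/n_h, with W_h = N_h/N and N = 1180:
  stratum Urban: (430/1180)²·14.17²/16 = 1.66645
  stratum Suburban: (160/1180)²·31.83²/19 = 0.980383
  stratum Rural: (590/1180)²·62.14²/29 = 33.2878
V̂(ȳ_st) = 35.9346
SE(ȳ_st) = √35.9346 = 5.99455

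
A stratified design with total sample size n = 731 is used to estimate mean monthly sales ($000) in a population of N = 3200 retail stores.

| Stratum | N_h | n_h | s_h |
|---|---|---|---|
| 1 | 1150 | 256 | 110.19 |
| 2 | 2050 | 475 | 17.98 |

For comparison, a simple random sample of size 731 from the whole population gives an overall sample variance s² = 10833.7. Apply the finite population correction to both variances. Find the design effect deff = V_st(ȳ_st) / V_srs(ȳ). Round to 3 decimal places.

V̂(ȳ_st) = Σ W_h² (1 − n_h/N_h) s_h²/n_h, with W_h = N_h/N and N = 3200:
  stratum 1: (1150/3200)²·(1 − 256/1150)·110.19²/256 = 4.76189
  stratum 2: (2050/3200)²·(1 − 475/2050)·17.98²/475 = 0.214595
V_st = 4.97649
V_srs = (1 − 731/3200)·10833.7/731 = 11.4349
deff = V_st / V_srs = 4.97649/11.4349 = 0.4352

deff ≈ 0.435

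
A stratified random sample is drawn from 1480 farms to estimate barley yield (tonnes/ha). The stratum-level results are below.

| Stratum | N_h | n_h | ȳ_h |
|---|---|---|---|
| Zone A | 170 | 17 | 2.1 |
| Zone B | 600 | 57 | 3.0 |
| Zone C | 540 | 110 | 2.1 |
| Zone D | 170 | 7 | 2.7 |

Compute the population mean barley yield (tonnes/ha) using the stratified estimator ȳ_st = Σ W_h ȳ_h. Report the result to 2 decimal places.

ȳ_st ≈ 2.53

N = Σ N_h = 1480. Stratum weights W_h = N_h/N.
ȳ_st = (170·2.1 + 600·3.0 + 540·2.1 + 170·2.7) / 1480 = 2.5338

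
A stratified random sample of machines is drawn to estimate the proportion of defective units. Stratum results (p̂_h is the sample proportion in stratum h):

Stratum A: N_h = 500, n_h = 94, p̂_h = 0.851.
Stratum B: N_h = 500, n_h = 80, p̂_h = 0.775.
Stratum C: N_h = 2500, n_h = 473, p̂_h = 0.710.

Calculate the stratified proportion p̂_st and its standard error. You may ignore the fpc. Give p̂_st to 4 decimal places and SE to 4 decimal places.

p̂_st ≈ 0.7394, SE ≈ 0.0172

N = 3500; stratum weights W_h = N_h/N.
p̂_st = Σ W_h p̂_h = (500·0.851 + 500·0.775 + 2500·0.710)/3500 = 0.73943
V̂(p̂_st) = Σ W_h² p̂_h(1−p̂_h)/(n_h−1):
  stratum A: (500/3500)²·0.851·0.149/93 = 2.78251e-05
  stratum B: (500/3500)²·0.775·0.225/79 = 4.50465e-05
  stratum C: (2500/3500)²·0.710·0.290/472 = 0.000222566
V̂(p̂_st) = 0.000295437; SE = √V̂ = 0.0171883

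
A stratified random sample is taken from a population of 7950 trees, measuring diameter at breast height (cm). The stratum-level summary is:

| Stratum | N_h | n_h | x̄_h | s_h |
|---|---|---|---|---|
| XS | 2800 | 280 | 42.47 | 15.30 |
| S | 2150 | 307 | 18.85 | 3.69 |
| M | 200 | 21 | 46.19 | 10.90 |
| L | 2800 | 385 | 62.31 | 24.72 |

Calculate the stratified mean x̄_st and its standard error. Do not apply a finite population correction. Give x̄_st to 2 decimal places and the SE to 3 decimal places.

x̄_st ≈ 43.16, SE ≈ 0.554

x̄_st = Σ W_h x̄_h = (2800·42.47 + 2150·18.85 + 200·46.19 + 2800·62.31)/7950 = 43.16346
V̂(x̄_st) = Σ W_h² s_h²/n_h, with W_h = N_h/N and N = 7950:
  stratum XS: (2800/7950)²·15.30²/280 = 0.103707
  stratum S: (2150/7950)²·3.69²/307 = 0.00324382
  stratum M: (200/7950)²·10.90²/21 = 0.00358063
  stratum L: (2800/7950)²·24.72²/385 = 0.196887
V̂(x̄_st) = 0.307419
SE(x̄_st) = √0.307419 = 0.554453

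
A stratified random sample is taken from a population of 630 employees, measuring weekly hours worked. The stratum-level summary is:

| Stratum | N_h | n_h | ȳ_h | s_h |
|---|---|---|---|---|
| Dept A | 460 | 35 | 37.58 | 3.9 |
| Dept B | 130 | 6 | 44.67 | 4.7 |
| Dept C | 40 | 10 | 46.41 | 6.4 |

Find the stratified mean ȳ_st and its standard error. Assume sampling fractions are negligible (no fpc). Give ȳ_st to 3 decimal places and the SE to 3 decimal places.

ȳ_st ≈ 39.604, SE ≈ 0.636

ȳ_st = Σ W_h ȳ_h = (460·37.58 + 130·44.67 + 40·46.41)/630 = 39.60365
V̂(ȳ_st) = Σ W_h² s_h²/n_h, with W_h = N_h/N and N = 630:
  stratum Dept A: (460/630)²·3.9²/35 = 0.231684
  stratum Dept B: (130/630)²·4.7²/6 = 0.156765
  stratum Dept C: (40/630)²·6.4²/10 = 0.016512
V̂(ȳ_st) = 0.404961
SE(ȳ_st) = √0.404961 = 0.636366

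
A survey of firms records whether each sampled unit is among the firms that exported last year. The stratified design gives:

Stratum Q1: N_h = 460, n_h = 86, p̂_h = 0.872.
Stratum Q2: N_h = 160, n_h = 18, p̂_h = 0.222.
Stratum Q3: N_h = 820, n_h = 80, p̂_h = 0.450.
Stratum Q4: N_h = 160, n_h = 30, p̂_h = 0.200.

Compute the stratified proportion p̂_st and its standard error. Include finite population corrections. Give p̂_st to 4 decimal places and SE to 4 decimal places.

N = 1600; stratum weights W_h = N_h/N.
p̂_st = Σ W_h p̂_h = (460·0.872 + 160·0.222 + 820·0.450 + 160·0.200)/1600 = 0.52353
V̂(p̂_st) = Σ W_h² (1 − n_h/N_h) p̂_h(1−p̂_h)/(n_h−1):
  stratum Q1: (460/1600)²·(1 − 86/460)·0.872·0.128/85 = 8.82464e-05
  stratum Q2: (160/1600)²·(1 − 18/160)·0.222·0.778/17 = 9.01679e-05
  stratum Q3: (820/1600)²·(1 − 80/820)·0.450·0.550/79 = 0.000742598
  stratum Q4: (160/1600)²·(1 − 30/160)·0.200·0.800/29 = 4.48276e-05
V̂(p̂_st) = 0.00096584; SE = √V̂ = 0.031078

p̂_st ≈ 0.5235, SE ≈ 0.0311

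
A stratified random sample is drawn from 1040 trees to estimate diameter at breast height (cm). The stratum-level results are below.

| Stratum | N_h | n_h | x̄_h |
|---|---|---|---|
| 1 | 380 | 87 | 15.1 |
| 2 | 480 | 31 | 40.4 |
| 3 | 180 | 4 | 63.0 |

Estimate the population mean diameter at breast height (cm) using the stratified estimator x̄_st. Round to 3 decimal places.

x̄_st ≈ 35.067

N = Σ N_h = 1040. Stratum weights W_h = N_h/N.
x̄_st = (380·15.1 + 480·40.4 + 180·63.0) / 1040 = 35.06731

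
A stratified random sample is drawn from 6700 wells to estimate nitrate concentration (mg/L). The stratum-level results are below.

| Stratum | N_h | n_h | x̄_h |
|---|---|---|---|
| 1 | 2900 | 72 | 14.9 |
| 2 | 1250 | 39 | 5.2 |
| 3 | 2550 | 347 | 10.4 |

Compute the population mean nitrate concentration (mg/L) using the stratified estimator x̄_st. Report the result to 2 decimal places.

x̄_st ≈ 11.38

N = Σ N_h = 6700. Stratum weights W_h = N_h/N.
x̄_st = (2900·14.9 + 1250·5.2 + 2550·10.4) / 6700 = 11.3776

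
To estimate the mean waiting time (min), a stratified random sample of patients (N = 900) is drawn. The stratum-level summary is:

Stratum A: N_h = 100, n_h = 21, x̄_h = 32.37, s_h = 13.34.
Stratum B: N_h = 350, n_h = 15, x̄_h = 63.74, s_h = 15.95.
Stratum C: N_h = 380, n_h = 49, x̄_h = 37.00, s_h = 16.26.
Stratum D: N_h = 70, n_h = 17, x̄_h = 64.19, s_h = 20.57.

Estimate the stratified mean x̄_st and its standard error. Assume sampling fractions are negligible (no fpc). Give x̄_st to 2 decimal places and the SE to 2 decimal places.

x̄_st ≈ 49.00, SE ≈ 1.94

x̄_st = Σ W_h x̄_h = (100·32.37 + 350·63.74 + 380·37.00 + 70·64.19)/900 = 48.99922
V̂(x̄_st) = Σ W_h² s_h²/n_h, with W_h = N_h/N and N = 900:
  stratum A: (100/900)²·13.34²/21 = 0.104618
  stratum B: (350/900)²·15.95²/15 = 2.56496
  stratum C: (380/900)²·16.26²/49 = 0.961894
  stratum D: (70/900)²·20.57²/17 = 0.150567
V̂(x̄_st) = 3.78204
SE(x̄_st) = √3.78204 = 1.94475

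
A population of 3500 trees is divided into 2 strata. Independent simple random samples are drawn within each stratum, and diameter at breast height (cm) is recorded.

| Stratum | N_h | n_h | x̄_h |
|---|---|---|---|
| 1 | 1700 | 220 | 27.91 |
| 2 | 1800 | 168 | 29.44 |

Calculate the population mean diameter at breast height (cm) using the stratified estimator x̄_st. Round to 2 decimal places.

N = Σ N_h = 3500. Stratum weights W_h = N_h/N.
x̄_st = (1700·27.91 + 1800·29.44) / 3500 = 28.6969

x̄_st ≈ 28.70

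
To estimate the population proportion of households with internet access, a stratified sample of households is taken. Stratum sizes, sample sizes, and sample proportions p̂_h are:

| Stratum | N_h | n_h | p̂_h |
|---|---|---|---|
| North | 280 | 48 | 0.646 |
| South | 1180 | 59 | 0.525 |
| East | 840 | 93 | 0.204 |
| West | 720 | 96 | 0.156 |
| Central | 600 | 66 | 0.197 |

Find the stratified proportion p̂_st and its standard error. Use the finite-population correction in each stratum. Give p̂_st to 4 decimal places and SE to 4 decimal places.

N = 3620; stratum weights W_h = N_h/N.
p̂_st = Σ W_h p̂_h = (280·0.646 + 1180·0.525 + 840·0.204 + 720·0.156 + 600·0.197)/3620 = 0.33212
V̂(p̂_st) = Σ W_h² (1 − n_h/N_h) p̂_h(1−p̂_h)/(n_h−1):
  stratum North: (280/3620)²·(1 − 48/280)·0.646·0.354/47 = 2.41194e-05
  stratum South: (1180/3620)²·(1 − 59/1180)·0.525·0.475/58 = 0.000434006
  stratum East: (840/3620)²·(1 − 93/840)·0.204·0.796/92 = 8.45158e-05
  stratum West: (720/3620)²·(1 − 96/720)·0.156·0.844/95 = 4.75164e-05
  stratum Central: (600/3620)²·(1 − 66/600)·0.197·0.803/65 = 5.95037e-05
V̂(p̂_st) = 0.000649661; SE = √V̂ = 0.0254884

p̂_st ≈ 0.3321, SE ≈ 0.0255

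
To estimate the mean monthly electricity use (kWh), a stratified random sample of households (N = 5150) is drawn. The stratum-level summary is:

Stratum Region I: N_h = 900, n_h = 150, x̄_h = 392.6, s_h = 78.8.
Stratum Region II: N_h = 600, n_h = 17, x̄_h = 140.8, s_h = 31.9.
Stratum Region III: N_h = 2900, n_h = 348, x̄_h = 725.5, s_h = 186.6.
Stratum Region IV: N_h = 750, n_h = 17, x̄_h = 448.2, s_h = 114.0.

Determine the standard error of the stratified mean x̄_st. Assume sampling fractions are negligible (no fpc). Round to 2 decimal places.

V̂(x̄_st) = Σ W_h² s_h²/n_h, with W_h = N_h/N and N = 5150:
  stratum Region I: (900/5150)²·78.8²/150 = 1.26425
  stratum Region II: (600/5150)²·31.9²/17 = 0.812495
  stratum Region III: (2900/5150)²·186.6²/348 = 31.7267
  stratum Region IV: (750/5150)²·114.0²/17 = 16.2132
V̂(x̄_st) = 50.0167
SE(x̄_st) = √50.0167 = 7.07225

SE(x̄_st) ≈ 7.07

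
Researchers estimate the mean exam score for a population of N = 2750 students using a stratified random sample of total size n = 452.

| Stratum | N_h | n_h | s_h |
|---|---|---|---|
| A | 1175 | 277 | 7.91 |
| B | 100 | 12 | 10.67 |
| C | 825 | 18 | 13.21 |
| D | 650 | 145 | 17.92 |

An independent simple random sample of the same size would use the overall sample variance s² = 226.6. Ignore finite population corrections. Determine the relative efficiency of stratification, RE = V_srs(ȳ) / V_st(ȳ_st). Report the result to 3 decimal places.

RE ≈ 0.477

V̂(ȳ_st) = Σ W_h² s_h²/n_h, with W_h = N_h/N and N = 2750:
  stratum A: (1175/2750)²·7.91²/277 = 0.0412367
  stratum B: (100/2750)²·10.67²/12 = 0.0125453
  stratum C: (825/2750)²·13.21²/18 = 0.872521
  stratum D: (650/2750)²·17.92²/145 = 0.123728
V_st = 1.05003
V_srs = s²/n = 226.6/452 = 0.501327
Relative efficiency = V_srs / V_st = 0.501327/1.05003 = 0.4774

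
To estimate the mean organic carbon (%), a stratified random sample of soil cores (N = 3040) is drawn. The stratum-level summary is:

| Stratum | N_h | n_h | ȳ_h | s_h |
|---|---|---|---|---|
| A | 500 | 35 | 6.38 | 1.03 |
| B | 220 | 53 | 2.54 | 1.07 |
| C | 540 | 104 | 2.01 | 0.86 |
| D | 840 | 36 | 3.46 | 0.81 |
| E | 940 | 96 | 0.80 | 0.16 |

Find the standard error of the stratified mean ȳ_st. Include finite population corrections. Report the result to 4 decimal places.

SE(ȳ_st) ≈ 0.0488

V̂(ȳ_st) = Σ W_h² (1 − n_h/N_h) s_h²/n_h, with W_h = N_h/N and N = 3040:
  stratum A: (500/3040)²·(1 − 35/500)·1.03²/35 = 0.000762574
  stratum B: (220/3040)²·(1 − 53/220)·1.07²/53 = 8.58783e-05
  stratum C: (540/3040)²·(1 − 104/540)·0.86²/104 = 0.000181174
  stratum D: (840/3040)²·(1 − 36/840)·0.81²/36 = 0.00133185
  stratum E: (940/3040)²·(1 − 96/940)·0.16²/96 = 2.28924e-05
V̂(ȳ_st) = 0.00238437
SE(ȳ_st) = √0.00238437 = 0.04883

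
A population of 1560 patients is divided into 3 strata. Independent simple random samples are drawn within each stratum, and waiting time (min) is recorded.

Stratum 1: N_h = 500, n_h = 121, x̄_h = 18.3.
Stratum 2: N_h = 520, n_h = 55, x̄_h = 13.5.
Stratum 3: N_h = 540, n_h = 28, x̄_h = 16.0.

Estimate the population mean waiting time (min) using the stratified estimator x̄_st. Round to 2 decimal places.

N = Σ N_h = 1560. Stratum weights W_h = N_h/N.
x̄_st = (500·18.3 + 520·13.5 + 540·16.0) / 1560 = 15.9038

x̄_st ≈ 15.90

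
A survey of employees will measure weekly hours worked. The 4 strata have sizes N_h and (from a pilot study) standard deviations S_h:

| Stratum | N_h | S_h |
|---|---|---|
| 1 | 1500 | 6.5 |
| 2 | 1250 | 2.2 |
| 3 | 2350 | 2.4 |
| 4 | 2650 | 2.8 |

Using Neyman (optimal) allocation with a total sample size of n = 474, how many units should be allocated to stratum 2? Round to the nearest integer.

Neyman allocation: n_h = n · N_h S_h / Σ N_i S_i, with n = 474.
  stratum 1: N_h·S_h = 1500·6.5 = 9750.00
  stratum 2: N_h·S_h = 1250·2.2 = 2750.00
  stratum 3: N_h·S_h = 2350·2.4 = 5640.00
  stratum 4: N_h·S_h = 2650·2.8 = 7420.00
Σ N_h S_h = 25560.00
n for stratum 2 = 474·2750.00/25560.00 = 50.998 → 51

51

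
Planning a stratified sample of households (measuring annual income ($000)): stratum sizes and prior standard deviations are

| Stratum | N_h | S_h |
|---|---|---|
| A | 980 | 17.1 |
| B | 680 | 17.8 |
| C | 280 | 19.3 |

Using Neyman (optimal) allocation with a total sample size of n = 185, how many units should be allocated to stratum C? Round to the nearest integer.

Neyman allocation: n_h = n · N_h S_h / Σ N_i S_i, with n = 185.
  stratum A: N_h·S_h = 980·17.1 = 16758.00
  stratum B: N_h·S_h = 680·17.8 = 12104.00
  stratum C: N_h·S_h = 280·19.3 = 5404.00
Σ N_h S_h = 34266.00
n for stratum C = 185·5404.00/34266.00 = 29.176 → 29

29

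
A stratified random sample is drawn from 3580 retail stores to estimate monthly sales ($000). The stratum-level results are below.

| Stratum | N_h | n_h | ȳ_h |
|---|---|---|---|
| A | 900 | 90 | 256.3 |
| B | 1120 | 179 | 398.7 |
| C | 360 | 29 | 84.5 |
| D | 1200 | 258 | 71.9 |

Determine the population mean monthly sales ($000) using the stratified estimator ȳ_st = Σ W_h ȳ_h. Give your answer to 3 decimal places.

N = Σ N_h = 3580. Stratum weights W_h = N_h/N.
ȳ_st = (900·256.3 + 1120·398.7 + 360·84.5 + 1200·71.9) / 3580 = 221.76369

ȳ_st ≈ 221.764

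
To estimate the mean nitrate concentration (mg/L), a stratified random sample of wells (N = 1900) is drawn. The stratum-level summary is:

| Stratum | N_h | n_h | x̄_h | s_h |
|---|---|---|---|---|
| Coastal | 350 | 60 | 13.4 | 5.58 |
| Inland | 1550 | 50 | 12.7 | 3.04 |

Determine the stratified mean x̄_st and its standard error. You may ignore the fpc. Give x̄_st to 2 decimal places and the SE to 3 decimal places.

x̄_st ≈ 12.83, SE ≈ 0.375

x̄_st = Σ W_h x̄_h = (350·13.4 + 1550·12.7)/1900 = 12.82895
V̂(x̄_st) = Σ W_h² s_h²/n_h, with W_h = N_h/N and N = 1900:
  stratum Coastal: (350/1900)²·5.58²/60 = 0.0176095
  stratum Inland: (1550/1900)²·3.04²/50 = 0.123008
V̂(x̄_st) = 0.140617
SE(x̄_st) = √0.140617 = 0.37499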